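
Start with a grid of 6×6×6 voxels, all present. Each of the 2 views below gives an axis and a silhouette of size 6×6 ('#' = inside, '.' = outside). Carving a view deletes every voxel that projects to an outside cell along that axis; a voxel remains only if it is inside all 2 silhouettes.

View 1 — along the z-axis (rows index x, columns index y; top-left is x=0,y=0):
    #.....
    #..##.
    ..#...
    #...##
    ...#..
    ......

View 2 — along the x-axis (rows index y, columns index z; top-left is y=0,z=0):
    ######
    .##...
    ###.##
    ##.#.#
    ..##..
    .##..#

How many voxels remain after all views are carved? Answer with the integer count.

initial block: 6^3 = 216
[1] z-view keeps 9 columns → grid now 54
[2] x-view keeps 22 columns → grid now 38

voxel count = 38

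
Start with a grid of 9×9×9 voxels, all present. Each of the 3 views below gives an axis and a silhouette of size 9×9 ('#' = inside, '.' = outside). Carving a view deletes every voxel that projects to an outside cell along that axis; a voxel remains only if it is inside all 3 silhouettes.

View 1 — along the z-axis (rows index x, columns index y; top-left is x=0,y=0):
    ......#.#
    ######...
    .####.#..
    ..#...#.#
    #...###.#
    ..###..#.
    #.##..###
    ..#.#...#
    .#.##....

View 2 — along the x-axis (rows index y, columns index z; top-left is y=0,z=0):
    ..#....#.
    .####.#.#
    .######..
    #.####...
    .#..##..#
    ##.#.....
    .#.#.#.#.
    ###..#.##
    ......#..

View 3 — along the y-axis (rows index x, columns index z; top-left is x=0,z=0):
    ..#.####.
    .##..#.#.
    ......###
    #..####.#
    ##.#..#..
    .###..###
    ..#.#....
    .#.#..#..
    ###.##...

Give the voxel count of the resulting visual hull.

before carving: 729 voxels (9×9×9)
V1 z: intersect with XY mask (37 set) -- 333 left
V2 x: intersect with YZ mask (37 set) -- 152 left
V3 y: intersect with XZ mask (38 set) -- 67 left

67 voxels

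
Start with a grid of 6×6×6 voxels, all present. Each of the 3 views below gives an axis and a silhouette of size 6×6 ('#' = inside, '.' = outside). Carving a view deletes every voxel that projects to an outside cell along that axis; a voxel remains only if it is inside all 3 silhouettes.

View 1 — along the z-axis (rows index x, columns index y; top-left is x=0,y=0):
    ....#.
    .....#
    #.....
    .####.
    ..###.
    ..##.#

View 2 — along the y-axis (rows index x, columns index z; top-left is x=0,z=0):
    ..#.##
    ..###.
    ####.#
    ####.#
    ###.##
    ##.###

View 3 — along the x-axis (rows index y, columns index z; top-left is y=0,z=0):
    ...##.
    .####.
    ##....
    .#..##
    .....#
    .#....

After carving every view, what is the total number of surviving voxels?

start: 6×6×6 = 216 voxels
step 1: project along z, AND mask (13/36) → |grid| = 78
step 2: project along y, AND mask (26/36) → |grid| = 61
step 3: project along x, AND mask (13/36) → |grid| = 22

voxel count = 22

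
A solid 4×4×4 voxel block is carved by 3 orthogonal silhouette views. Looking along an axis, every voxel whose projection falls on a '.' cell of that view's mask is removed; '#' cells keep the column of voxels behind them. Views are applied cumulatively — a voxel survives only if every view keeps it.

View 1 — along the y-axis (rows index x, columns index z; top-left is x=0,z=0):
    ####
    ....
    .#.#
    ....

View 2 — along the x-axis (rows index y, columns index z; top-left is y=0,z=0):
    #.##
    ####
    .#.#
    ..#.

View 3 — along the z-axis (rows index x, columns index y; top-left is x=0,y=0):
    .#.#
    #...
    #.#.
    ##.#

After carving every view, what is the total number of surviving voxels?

initial block: 4^3 = 64
step 1: project along y, AND mask (6/16) → |grid| = 24
step 2: project along x, AND mask (10/16) → |grid| = 15
step 3: project along z, AND mask (8/16) → |grid| = 8

remaining voxels: 8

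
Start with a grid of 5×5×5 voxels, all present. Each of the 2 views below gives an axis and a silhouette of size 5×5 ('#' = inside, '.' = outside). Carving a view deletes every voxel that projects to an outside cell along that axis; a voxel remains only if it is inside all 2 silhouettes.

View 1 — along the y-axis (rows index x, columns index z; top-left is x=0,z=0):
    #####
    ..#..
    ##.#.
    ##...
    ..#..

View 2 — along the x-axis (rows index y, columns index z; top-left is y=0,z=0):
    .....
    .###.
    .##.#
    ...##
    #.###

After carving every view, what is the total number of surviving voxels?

before carving: 125 voxels (5×5×5)
carve view 1 (along y, XZ-mask fill 12/25): 60 voxels remain
carve view 2 (along x, YZ-mask fill 12/25): 27 voxels remain

voxel count = 27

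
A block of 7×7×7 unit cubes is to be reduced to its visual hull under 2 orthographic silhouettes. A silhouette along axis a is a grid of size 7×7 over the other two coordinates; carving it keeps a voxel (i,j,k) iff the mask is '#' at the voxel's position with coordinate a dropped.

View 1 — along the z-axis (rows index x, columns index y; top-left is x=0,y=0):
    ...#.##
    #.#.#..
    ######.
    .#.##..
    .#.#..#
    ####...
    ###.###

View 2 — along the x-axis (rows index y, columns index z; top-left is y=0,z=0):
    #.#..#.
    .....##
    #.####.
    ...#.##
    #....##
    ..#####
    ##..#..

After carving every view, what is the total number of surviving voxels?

93 voxels

initial block: 7^3 = 343
[1] z-view keeps 28 columns → grid now 196
[2] x-view keeps 24 columns → grid now 93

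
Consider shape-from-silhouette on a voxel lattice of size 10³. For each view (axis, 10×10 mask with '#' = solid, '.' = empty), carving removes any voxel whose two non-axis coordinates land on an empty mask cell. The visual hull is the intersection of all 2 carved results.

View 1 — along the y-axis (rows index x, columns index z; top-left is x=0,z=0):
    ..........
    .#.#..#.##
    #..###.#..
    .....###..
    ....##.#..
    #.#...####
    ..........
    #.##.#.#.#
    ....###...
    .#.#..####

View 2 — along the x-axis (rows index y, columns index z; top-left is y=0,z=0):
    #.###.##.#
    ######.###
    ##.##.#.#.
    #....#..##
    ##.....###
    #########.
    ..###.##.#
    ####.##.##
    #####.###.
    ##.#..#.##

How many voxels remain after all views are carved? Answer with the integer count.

full grid |V| = 1000
after view 1 [y-axis, 37 of 100 cells solid] → remaining = 370
after view 2 [x-axis, 68 of 100 cells solid] → remaining = 246

voxel count = 246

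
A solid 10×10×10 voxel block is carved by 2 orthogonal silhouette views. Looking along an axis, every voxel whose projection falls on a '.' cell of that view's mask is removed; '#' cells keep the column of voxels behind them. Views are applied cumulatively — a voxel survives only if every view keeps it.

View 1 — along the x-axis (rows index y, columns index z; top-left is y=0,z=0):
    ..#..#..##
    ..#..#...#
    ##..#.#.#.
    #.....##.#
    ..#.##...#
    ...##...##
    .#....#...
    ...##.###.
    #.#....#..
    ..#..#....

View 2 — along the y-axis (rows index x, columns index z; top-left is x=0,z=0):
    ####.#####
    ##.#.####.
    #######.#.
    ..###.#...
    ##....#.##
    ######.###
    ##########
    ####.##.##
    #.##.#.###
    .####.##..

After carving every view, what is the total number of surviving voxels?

start: 10×10×10 = 1000 voxels
after view 1 [x-axis, 36 of 100 cells solid] → remaining = 360
after view 2 [y-axis, 73 of 100 cells solid] → remaining = 258

voxel count = 258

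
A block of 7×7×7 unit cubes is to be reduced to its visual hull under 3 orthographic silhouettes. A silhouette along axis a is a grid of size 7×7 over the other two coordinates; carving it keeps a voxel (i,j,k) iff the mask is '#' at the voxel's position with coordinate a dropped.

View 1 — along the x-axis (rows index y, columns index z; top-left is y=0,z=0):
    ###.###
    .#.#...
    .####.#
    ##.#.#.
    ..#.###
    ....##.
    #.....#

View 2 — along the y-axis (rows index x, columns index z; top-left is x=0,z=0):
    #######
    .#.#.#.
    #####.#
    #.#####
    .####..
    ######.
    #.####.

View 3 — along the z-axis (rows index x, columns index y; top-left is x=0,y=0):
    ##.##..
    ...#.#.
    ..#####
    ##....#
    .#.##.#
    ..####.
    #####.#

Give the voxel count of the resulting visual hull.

voxel count = 76

start: 7×7×7 = 343 voxels
step 1: project along x, AND mask (25/49) → |grid| = 175
step 2: project along y, AND mask (37/49) → |grid| = 130
step 3: project along z, AND mask (28/49) → |grid| = 76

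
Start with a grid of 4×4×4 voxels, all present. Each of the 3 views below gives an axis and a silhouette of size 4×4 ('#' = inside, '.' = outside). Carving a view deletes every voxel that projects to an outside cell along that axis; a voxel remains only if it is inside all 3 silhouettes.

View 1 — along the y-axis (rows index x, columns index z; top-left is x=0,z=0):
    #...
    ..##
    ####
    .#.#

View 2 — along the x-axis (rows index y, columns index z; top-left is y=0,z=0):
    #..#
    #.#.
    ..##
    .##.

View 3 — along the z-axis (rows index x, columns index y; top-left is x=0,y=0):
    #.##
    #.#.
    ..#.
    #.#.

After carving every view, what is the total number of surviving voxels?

initial block: 4^3 = 64
step 1: project along y, AND mask (9/16) → |grid| = 36
step 2: project along x, AND mask (8/16) → |grid| = 18
step 3: project along z, AND mask (8/16) → |grid| = 8

8 voxels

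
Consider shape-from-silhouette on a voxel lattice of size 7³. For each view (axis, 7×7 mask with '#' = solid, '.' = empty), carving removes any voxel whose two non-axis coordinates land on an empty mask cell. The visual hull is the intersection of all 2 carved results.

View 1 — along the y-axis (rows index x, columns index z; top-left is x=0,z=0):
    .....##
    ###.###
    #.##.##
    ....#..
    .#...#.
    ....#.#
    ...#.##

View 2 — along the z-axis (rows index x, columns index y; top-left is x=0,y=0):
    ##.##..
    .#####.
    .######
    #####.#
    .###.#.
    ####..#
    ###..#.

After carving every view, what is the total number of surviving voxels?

voxel count = 104

before carving: 343 voxels (7×7×7)
  1. axis=1 (XZ plane), |mask|=21  ⇒  voxels=147
  2. axis=2 (XY plane), |mask|=34  ⇒  voxels=104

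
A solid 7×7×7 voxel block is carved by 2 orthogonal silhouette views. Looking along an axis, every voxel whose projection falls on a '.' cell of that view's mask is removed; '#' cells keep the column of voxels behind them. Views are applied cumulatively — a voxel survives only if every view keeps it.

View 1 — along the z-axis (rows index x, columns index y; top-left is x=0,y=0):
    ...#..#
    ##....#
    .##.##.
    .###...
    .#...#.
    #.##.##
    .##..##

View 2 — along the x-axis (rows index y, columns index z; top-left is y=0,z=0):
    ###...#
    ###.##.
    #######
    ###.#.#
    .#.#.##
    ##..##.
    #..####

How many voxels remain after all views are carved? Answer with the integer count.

voxel count = 116

before carving: 343 voxels (7×7×7)
carve view 1 (along z, XY-mask fill 23/49): 161 voxels remain
carve view 2 (along x, YZ-mask fill 34/49): 116 voxels remain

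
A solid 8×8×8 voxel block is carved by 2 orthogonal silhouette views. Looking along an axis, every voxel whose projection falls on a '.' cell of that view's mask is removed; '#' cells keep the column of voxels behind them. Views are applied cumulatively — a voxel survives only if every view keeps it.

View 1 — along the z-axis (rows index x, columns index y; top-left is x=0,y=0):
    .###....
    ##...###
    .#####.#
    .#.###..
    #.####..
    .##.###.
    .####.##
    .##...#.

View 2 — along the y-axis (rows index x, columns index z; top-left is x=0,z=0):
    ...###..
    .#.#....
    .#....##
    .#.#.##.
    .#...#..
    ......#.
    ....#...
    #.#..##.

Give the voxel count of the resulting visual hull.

remaining voxels: 86

before carving: 512 voxels (8×8×8)
carve view 1 (along z, XY-mask fill 37/64): 296 voxels remain
carve view 2 (along y, XZ-mask fill 20/64): 86 voxels remain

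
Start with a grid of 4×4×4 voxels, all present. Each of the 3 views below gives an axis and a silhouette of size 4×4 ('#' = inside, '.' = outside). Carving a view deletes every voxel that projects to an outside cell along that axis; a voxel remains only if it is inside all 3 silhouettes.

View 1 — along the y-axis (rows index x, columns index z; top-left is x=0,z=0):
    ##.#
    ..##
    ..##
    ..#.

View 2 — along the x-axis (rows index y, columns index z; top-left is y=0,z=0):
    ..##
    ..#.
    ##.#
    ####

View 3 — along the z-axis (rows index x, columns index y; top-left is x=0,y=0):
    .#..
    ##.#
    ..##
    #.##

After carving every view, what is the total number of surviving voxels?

full grid |V| = 64
[1] y-view keeps 8 columns → grid now 32
[2] x-view keeps 10 columns → grid now 22
[3] z-view keeps 9 columns → grid now 10

remaining voxels: 10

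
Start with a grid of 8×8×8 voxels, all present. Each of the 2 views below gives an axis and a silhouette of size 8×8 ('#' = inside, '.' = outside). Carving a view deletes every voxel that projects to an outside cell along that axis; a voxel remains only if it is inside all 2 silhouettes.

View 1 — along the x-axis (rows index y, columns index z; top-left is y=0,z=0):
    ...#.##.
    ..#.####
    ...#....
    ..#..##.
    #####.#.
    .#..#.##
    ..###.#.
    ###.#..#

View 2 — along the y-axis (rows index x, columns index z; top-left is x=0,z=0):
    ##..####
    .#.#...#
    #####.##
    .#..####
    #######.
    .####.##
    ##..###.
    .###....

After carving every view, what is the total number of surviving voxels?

start: 8×8×8 = 512 voxels
after view 1 [x-axis, 31 of 64 cells solid] → remaining = 248
after view 2 [y-axis, 42 of 64 cells solid] → remaining = 165

165 voxels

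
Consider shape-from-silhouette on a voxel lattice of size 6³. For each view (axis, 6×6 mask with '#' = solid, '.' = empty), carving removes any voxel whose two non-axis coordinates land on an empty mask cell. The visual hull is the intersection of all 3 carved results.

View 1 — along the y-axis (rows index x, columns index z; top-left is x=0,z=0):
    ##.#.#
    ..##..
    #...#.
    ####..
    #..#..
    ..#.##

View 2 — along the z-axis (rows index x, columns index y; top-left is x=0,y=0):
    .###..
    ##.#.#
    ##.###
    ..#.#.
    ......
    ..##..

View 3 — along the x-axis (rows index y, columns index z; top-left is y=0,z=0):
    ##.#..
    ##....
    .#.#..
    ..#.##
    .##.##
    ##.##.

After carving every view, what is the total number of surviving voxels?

before carving: 216 voxels (6×6×6)
step 1: project along y, AND mask (17/36) → |grid| = 102
step 2: project along z, AND mask (16/36) → |grid| = 44
step 3: project along x, AND mask (18/36) → |grid| = 21

remaining voxels: 21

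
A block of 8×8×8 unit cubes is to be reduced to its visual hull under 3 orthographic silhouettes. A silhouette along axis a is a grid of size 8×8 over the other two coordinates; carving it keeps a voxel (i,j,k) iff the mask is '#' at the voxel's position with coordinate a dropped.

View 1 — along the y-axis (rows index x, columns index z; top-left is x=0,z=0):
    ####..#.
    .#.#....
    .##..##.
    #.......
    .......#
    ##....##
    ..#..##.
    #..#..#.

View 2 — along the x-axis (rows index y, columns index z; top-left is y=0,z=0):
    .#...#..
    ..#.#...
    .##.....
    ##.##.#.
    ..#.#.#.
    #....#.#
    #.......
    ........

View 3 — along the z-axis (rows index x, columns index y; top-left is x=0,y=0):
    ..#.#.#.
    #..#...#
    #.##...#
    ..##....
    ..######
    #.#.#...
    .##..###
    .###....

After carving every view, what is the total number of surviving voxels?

initial block: 8^3 = 512
V1 y: intersect with XZ mask (23 set) -- 184 left
V2 x: intersect with YZ mask (18 set) -- 52 left
V3 z: intersect with XY mask (29 set) -- 25 left

25 voxels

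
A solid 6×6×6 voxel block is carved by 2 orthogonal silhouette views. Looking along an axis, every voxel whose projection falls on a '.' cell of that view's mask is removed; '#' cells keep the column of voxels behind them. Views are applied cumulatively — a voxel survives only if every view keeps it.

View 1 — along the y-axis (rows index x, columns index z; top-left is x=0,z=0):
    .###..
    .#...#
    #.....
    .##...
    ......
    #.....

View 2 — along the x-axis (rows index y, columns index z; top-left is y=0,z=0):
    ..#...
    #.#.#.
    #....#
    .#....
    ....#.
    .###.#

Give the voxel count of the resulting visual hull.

initial block: 6^3 = 216
  1. axis=1 (XZ plane), |mask|=9  ⇒  voxels=54
  2. axis=0 (YZ plane), |mask|=12  ⇒  voxels=19

19 voxels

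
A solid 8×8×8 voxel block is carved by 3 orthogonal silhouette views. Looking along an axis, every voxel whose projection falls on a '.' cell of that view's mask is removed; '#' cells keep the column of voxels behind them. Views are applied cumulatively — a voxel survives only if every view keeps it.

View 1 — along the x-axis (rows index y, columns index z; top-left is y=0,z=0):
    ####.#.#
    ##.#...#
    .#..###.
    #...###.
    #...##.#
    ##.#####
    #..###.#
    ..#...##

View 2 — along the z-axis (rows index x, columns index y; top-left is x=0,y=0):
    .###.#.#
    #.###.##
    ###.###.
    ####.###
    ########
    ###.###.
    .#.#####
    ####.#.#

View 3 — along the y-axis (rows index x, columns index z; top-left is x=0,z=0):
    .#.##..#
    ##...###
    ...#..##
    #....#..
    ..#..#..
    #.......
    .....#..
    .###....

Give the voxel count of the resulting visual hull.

remaining voxels: 76

start: 8×8×8 = 512 voxels
V1 x: intersect with YZ mask (37 set) -- 296 left
V2 z: intersect with XY mask (50 set) -- 233 left
V3 y: intersect with XZ mask (21 set) -- 76 left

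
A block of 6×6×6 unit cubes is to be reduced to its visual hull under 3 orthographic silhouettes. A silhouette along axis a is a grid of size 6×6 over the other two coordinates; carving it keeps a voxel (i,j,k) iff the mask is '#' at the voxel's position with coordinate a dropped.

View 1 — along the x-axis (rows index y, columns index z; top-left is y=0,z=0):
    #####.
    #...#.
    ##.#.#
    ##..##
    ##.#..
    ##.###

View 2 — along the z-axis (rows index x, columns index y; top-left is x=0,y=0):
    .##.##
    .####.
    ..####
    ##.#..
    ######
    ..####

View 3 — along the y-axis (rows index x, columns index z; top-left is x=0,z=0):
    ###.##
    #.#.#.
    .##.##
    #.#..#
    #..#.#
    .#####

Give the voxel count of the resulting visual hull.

full grid |V| = 216
step 1: project along x, AND mask (23/36) → |grid| = 138
step 2: project along z, AND mask (25/36) → |grid| = 93
step 3: project along y, AND mask (23/36) → |grid| = 56

|visual hull| = 56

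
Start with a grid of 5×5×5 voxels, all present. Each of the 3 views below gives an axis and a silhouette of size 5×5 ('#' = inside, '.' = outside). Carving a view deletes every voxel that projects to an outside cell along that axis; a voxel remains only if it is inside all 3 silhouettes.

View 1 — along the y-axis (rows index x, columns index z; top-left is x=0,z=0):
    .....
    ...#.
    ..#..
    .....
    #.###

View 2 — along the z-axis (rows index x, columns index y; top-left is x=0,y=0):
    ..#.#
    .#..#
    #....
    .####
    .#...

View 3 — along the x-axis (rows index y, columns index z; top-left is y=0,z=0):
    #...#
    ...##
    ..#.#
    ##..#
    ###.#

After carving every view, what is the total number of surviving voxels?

|visual hull| = 3

full grid |V| = 125
  1. axis=1 (XZ plane), |mask|=6  ⇒  voxels=30
  2. axis=2 (XY plane), |mask|=10  ⇒  voxels=7
  3. axis=0 (YZ plane), |mask|=13  ⇒  voxels=3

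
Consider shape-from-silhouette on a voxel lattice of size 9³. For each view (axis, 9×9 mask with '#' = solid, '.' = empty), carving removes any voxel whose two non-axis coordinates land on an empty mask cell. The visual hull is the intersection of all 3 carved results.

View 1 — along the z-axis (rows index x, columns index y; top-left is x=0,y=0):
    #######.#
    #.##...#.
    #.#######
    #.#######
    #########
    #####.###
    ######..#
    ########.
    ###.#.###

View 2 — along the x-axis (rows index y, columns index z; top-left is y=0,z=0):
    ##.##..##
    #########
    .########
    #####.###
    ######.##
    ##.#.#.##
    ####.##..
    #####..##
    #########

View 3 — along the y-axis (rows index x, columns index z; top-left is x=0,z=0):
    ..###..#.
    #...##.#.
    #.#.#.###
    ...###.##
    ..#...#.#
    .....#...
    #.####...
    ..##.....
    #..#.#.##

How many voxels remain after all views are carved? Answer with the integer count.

207 voxels

start: 9×9×9 = 729 voxels
[1] z-view keeps 67 columns → grid now 603
[2] x-view keeps 67 columns → grid now 498
[3] y-view keeps 35 columns → grid now 207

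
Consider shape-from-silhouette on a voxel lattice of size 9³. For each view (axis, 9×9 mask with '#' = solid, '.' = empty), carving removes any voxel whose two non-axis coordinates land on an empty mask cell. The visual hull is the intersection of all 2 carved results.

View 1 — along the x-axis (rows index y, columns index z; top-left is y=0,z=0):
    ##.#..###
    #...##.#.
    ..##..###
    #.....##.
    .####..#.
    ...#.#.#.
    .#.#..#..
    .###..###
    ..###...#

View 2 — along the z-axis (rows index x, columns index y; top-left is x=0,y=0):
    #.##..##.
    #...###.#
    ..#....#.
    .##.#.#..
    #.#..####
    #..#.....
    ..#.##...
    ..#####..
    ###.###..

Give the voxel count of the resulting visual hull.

initial block: 9^3 = 729
  1. axis=0 (YZ plane), |mask|=39  ⇒  voxels=351
  2. axis=2 (XY plane), |mask|=38  ⇒  voxels=166

remaining voxels: 166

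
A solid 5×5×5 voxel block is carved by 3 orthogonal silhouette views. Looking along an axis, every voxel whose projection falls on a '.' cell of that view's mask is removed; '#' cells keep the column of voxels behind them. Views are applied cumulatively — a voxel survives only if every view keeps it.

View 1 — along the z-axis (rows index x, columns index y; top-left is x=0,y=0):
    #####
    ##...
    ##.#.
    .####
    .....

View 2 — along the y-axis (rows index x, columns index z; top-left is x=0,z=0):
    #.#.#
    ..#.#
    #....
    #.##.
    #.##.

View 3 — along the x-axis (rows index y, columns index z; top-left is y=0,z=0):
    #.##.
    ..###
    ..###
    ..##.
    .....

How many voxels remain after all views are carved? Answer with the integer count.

before carving: 125 voxels (5×5×5)
step 1: project along z, AND mask (14/25) → |grid| = 70
step 2: project along y, AND mask (12/25) → |grid| = 34
step 3: project along x, AND mask (11/25) → |grid| = 17

17 voxels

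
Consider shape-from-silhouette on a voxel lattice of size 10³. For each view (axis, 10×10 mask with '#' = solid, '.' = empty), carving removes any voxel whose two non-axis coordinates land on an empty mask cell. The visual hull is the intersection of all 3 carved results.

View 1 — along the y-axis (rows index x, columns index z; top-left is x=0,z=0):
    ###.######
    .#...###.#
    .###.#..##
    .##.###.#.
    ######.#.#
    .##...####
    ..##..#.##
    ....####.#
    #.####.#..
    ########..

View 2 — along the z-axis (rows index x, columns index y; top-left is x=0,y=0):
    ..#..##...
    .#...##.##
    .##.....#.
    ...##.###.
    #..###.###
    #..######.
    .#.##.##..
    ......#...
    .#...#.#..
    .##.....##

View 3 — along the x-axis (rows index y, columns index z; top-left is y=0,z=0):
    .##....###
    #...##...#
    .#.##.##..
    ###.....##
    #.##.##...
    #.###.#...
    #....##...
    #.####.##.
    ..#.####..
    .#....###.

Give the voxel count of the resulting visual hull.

before carving: 1000 voxels (10×10×10)
carve view 1 (along y, XZ-mask fill 64/100): 640 voxels remain
carve view 2 (along z, XY-mask fill 43/100): 278 voxels remain
carve view 3 (along x, YZ-mask fill 48/100): 134 voxels remain

voxel count = 134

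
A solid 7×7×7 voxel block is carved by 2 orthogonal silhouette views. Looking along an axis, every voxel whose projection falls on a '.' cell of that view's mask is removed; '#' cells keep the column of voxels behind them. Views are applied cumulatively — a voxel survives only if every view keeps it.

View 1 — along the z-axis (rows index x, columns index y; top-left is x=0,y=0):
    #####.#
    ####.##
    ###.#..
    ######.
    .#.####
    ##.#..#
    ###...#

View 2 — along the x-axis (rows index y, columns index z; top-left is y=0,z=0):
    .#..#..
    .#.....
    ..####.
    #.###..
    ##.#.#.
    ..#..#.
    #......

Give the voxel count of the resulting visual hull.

voxel count = 86

initial block: 7^3 = 343
V1 z: intersect with XY mask (35 set) -- 245 left
V2 x: intersect with YZ mask (18 set) -- 86 left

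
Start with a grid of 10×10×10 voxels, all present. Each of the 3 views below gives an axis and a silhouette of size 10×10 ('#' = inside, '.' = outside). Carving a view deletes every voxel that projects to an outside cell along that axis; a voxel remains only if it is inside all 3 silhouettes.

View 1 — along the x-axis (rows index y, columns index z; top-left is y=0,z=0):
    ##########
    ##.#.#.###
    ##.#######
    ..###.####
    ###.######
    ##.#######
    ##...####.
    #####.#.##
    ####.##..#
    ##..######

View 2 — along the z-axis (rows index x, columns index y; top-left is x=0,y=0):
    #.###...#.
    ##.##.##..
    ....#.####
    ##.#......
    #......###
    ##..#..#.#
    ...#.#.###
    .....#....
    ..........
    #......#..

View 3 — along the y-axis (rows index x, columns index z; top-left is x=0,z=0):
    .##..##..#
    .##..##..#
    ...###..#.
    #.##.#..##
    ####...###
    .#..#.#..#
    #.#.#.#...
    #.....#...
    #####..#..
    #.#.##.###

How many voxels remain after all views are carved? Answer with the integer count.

voxel count = 144

initial block: 10^3 = 1000
step 1: project along x, AND mask (80/100) → |grid| = 800
step 2: project along z, AND mask (36/100) → |grid| = 292
step 3: project along y, AND mask (50/100) → |grid| = 144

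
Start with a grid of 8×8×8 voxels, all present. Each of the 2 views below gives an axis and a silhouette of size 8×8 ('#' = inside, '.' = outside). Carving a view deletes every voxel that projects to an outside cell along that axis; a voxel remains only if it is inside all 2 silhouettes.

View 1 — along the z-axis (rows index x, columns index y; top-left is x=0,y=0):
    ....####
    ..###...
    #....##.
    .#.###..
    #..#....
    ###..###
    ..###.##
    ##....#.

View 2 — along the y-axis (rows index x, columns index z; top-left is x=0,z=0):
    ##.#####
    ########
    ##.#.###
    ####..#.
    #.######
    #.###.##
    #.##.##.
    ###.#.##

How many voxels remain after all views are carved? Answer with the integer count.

start: 8×8×8 = 512 voxels
step 1: project along z, AND mask (30/64) → |grid| = 240
step 2: project along y, AND mask (50/64) → |grid| = 183

voxel count = 183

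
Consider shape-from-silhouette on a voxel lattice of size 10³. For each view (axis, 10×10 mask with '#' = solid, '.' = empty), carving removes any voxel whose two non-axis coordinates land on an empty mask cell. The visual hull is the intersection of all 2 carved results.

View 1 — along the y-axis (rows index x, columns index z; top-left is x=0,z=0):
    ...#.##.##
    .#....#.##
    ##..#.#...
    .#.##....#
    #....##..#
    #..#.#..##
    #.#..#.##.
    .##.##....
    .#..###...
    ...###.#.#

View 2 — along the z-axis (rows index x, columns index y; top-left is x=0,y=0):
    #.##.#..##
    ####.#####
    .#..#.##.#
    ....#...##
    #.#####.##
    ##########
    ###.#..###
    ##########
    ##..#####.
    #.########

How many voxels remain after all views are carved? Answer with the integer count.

before carving: 1000 voxels (10×10×10)
[1] y-view keeps 44 columns → grid now 440
[2] z-view keeps 74 columns → grid now 328

voxel count = 328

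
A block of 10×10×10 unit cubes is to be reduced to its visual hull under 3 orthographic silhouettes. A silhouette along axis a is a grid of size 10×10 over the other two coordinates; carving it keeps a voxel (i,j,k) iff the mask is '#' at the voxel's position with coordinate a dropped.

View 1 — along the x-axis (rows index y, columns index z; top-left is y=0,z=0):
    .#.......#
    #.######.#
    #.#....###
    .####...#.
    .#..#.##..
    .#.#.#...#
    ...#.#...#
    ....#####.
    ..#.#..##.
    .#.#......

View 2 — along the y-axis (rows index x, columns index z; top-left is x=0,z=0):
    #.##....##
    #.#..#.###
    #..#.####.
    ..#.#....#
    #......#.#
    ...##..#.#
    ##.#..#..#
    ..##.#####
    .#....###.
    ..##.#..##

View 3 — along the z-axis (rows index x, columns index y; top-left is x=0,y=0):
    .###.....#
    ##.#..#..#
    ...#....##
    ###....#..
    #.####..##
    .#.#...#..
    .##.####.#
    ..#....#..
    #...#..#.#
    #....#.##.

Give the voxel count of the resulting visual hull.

|visual hull| = 89

before carving: 1000 voxels (10×10×10)
step 1: project along x, AND mask (42/100) → |grid| = 420
step 2: project along y, AND mask (48/100) → |grid| = 202
step 3: project along z, AND mask (43/100) → |grid| = 89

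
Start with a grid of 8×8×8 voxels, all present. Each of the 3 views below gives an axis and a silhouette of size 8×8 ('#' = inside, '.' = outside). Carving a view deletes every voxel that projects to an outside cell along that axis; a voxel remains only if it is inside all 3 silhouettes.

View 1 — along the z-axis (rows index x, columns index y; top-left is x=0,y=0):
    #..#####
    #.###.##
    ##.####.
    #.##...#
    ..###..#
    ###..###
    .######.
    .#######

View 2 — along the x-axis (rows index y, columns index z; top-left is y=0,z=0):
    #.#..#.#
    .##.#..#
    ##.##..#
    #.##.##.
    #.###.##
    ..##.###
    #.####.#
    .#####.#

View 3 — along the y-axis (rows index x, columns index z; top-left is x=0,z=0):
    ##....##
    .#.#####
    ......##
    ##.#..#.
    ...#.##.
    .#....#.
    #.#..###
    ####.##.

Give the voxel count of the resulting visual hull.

remaining voxels: 110

start: 8×8×8 = 512 voxels
step 1: project along z, AND mask (45/64) → |grid| = 360
step 2: project along x, AND mask (41/64) → |grid| = 234
step 3: project along y, AND mask (32/64) → |grid| = 110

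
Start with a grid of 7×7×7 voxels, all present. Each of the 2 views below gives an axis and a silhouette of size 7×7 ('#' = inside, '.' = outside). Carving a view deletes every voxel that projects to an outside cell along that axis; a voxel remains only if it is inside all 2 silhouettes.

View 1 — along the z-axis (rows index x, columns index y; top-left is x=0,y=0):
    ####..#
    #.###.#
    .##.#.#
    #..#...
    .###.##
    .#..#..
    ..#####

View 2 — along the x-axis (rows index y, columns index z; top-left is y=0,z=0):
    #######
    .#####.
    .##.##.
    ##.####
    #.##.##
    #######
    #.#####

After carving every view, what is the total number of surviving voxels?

before carving: 343 voxels (7×7×7)
V1 z: intersect with XY mask (28 set) -- 196 left
V2 x: intersect with YZ mask (40 set) -- 155 left

155 voxels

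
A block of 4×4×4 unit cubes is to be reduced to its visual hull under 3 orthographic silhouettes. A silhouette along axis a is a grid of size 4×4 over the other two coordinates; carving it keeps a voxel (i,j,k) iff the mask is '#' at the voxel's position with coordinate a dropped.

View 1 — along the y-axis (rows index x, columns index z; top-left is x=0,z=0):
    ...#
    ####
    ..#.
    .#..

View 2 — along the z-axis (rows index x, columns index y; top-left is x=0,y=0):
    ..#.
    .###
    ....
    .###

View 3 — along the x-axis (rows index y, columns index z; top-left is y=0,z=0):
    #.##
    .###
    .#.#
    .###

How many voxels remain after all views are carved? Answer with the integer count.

12 voxels

full grid |V| = 64
carve view 1 (along y, XZ-mask fill 7/16): 28 voxels remain
carve view 2 (along z, XY-mask fill 7/16): 16 voxels remain
carve view 3 (along x, YZ-mask fill 11/16): 12 voxels remain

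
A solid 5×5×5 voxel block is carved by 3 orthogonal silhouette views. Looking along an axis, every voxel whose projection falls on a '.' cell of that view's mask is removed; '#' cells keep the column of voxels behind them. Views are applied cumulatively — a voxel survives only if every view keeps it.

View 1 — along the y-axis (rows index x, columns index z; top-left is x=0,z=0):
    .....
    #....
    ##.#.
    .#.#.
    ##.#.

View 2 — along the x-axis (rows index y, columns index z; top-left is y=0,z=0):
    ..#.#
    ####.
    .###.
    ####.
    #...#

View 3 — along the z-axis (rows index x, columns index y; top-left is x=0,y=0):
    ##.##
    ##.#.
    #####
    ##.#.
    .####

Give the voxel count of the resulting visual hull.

remaining voxels: 24

initial block: 5^3 = 125
[1] y-view keeps 9 columns → grid now 45
[2] x-view keeps 15 columns → grid now 27
[3] z-view keeps 19 columns → grid now 24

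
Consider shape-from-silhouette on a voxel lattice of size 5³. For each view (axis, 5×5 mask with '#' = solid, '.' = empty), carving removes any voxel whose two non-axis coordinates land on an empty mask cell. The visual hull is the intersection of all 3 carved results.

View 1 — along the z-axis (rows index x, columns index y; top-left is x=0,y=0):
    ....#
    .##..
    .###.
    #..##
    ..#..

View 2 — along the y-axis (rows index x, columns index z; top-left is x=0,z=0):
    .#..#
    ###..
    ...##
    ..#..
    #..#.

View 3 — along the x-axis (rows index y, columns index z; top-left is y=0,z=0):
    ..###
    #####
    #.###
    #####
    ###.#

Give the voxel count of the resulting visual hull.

remaining voxels: 18

before carving: 125 voxels (5×5×5)
V1 z: intersect with XY mask (10 set) -- 50 left
V2 y: intersect with XZ mask (10 set) -- 19 left
V3 x: intersect with YZ mask (21 set) -- 18 left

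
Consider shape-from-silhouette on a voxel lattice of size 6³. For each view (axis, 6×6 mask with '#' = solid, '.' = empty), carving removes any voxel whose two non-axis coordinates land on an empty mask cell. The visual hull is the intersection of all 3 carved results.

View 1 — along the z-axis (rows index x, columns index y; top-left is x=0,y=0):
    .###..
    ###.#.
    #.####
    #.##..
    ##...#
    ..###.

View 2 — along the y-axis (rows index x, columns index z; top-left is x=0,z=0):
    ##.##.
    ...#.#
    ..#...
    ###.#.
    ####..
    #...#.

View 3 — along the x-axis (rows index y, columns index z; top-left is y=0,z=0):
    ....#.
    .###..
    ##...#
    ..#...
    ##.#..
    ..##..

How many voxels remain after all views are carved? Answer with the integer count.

voxel count = 20

start: 6×6×6 = 216 voxels
  1. axis=2 (XY plane), |mask|=21  ⇒  voxels=126
  2. axis=1 (XZ plane), |mask|=17  ⇒  voxels=55
  3. axis=0 (YZ plane), |mask|=13  ⇒  voxels=20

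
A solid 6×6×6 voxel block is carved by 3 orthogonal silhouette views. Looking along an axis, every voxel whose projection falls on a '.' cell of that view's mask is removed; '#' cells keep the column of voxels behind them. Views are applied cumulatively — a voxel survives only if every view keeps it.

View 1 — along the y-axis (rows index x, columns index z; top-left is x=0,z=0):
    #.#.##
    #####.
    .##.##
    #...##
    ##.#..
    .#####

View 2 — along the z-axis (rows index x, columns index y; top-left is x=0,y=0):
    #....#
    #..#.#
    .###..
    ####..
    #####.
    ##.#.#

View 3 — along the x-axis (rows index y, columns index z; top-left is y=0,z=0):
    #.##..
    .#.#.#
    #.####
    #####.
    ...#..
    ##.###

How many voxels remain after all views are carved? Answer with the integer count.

before carving: 216 voxels (6×6×6)
after view 1 [y-axis, 24 of 36 cells solid] → remaining = 144
after view 2 [z-axis, 21 of 36 cells solid] → remaining = 82
after view 3 [x-axis, 22 of 36 cells solid] → remaining = 55

remaining voxels: 55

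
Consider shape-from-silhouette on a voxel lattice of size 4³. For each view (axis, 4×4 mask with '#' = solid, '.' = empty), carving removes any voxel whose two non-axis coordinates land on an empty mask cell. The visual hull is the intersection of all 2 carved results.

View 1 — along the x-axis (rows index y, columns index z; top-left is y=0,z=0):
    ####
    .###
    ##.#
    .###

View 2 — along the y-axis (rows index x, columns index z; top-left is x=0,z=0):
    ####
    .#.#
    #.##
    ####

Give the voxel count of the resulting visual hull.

|visual hull| = 43

full grid |V| = 64
carve view 1 (along x, YZ-mask fill 13/16): 52 voxels remain
carve view 2 (along y, XZ-mask fill 13/16): 43 voxels remain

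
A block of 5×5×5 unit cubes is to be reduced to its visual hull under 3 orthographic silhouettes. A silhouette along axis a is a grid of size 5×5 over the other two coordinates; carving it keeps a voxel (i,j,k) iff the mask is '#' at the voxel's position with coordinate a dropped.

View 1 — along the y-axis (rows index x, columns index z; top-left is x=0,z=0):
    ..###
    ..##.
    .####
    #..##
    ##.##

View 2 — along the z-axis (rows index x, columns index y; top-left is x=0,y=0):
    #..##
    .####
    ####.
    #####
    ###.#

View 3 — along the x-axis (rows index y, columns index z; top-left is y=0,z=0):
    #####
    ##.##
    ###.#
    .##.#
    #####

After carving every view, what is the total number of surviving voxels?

before carving: 125 voxels (5×5×5)
after view 1 [y-axis, 16 of 25 cells solid] → remaining = 80
after view 2 [z-axis, 20 of 25 cells solid] → remaining = 64
after view 3 [x-axis, 21 of 25 cells solid] → remaining = 53

voxel count = 53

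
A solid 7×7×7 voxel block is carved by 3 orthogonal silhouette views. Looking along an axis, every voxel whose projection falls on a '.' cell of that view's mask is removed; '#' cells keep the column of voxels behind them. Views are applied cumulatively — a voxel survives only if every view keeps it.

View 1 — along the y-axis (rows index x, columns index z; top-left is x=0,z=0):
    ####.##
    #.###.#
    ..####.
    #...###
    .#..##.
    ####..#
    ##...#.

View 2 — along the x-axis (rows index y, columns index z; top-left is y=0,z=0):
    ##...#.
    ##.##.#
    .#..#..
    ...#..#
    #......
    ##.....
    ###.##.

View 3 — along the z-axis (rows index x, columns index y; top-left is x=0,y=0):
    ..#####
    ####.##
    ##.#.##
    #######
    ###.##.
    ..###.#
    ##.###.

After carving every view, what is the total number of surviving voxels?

full grid |V| = 343
step 1: project along y, AND mask (30/49) → |grid| = 210
step 2: project along x, AND mask (20/49) → |grid| = 87
step 3: project along z, AND mask (37/49) → |grid| = 63

|visual hull| = 63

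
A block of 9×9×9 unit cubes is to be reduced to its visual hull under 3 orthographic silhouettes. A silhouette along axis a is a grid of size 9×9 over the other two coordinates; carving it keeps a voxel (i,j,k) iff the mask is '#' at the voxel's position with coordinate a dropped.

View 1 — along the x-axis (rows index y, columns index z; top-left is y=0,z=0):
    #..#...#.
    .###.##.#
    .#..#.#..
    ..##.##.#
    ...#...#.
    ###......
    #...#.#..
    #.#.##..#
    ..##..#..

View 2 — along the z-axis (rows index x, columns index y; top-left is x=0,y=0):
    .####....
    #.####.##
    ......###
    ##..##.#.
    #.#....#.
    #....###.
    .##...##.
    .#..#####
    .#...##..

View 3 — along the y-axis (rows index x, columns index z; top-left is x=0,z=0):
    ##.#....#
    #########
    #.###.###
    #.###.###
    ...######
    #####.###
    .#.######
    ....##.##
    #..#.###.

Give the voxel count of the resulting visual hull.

remaining voxels: 102

start: 9×9×9 = 729 voxels
carve view 1 (along x, YZ-mask fill 33/81): 297 voxels remain
carve view 2 (along z, XY-mask fill 39/81): 146 voxels remain
carve view 3 (along y, XZ-mask fill 57/81): 102 voxels remain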